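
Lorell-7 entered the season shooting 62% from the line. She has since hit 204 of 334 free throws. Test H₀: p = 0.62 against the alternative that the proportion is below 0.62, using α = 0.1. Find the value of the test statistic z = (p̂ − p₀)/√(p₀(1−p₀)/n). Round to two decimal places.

z = -0.35

p̂ = 204/334 ≈ 0.6108.
SE = √(p₀(1−p₀)/n) = √(0.2356/334) = 0.0266.
z = (0.6108 − 0.62)/0.0266 = -0.0092/0.0266 = -0.35.
p-value = P(Z < -0.347) ≈ 0.3642; since p > α = 0.1, fail to reject H₀.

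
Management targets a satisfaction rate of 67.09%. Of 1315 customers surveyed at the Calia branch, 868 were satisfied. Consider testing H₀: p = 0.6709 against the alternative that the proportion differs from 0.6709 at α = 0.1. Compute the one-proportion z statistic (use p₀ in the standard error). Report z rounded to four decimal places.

z = -0.8353

p̂ = 868/1315 ≈ 0.660076.
Standard error under H₀: √(0.6709×0.3291/1315) = 0.012958.
z = (0.660076 − 0.6709)/0.012958 = -0.010824/0.012958 = -0.8353.
p-value = 2·P(Z > 0.835) ≈ 0.4035; since p > α = 0.1, fail to reject H₀.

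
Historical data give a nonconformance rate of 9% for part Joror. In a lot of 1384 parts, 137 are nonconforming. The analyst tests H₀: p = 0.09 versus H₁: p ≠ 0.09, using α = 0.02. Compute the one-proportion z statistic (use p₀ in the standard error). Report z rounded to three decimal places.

z = 1.168

p̂ = 137/1384 = 0.098988.
Standard error under H₀: √(0.09×0.91/1384) = 0.007693.
z = (0.098988 − 0.09)/0.007693 = 0.008988/0.007693 = 1.168.
Two-sided p-value ≈ 2·Φ(−1.168) = 0.2426; since p > α = 0.02, fail to reject H₀.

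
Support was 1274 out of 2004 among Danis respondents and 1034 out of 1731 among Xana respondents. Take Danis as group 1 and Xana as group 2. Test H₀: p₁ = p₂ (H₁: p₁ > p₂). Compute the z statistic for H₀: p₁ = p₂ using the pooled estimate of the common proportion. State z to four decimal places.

z = 2.4076

p̂₁ = 1274/2004 ≈ 0.635729, p̂₂ = 1034/1731 ≈ 0.597343.
Pooled p̂ = (1274+1034)/(2004+1731) = 2308/3735 = 0.617938.
SE = √(p̂(1−p̂)(1/n₁+1/n₂)) = √(0.617938·0.382062·0.0010767) = √(0.000254199) = 0.015944.
z = (0.635729 − 0.597343)/0.015944 = 0.038386/0.015944 = 2.4076.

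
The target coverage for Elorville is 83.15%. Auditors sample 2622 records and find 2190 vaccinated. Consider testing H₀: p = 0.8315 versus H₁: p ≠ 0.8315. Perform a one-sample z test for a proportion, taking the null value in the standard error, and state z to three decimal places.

z = 0.512

p̂ = 2190/2622 = 0.83524.
SE = √(p₀(1−p₀)/n) = √(0.14011/2622) = 0.00731.
z = (0.83524 − 0.8315)/0.00731 = 0.00374/0.00731 = 0.512.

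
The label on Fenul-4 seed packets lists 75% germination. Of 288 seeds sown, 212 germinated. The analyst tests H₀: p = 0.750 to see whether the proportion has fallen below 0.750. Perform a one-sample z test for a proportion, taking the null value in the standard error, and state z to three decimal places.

z = -0.544

p̂ = 212/288 = 0.73611.
SE = √(p₀(1−p₀)/n) = √(0.1875/288) = 0.02552.
z = (0.73611 − 0.75)/0.02552 = -0.01389/0.02552 = -0.544.
p-value = P(Z < -0.544) ≈ 0.2931.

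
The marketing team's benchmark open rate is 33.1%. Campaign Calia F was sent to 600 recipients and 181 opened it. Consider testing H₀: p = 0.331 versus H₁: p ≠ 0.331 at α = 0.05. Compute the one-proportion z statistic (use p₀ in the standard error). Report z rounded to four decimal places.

p̂ = 181/600 ≈ 0.301667.
Under H₀, SE = √(0.331·0.669/600) = √(0.000369065) = 0.019211.
z = (0.301667 − 0.331)/0.019211 = -0.029333/0.019211 = -1.5269.
Two-sided p-value ≈ 2·Φ(−1.527) = 0.1268. With α = 0.05, fail to reject H₀.

z = -1.5269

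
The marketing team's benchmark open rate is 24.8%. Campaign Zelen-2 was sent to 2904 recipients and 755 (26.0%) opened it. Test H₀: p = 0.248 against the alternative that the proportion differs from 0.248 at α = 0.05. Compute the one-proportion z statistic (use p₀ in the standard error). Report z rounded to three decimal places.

z = 1.496

p̂ = 755/2904 = 0.259986.
Under H₀, SE = √(0.248·0.752/2904) = √(6.42204e-05) = 0.008014.
z = (0.259986 − 0.248)/0.008014 = 0.011986/0.008014 = 1.496.
p-value = 2·P(Z > 1.496) ≈ 0.1347, so at α = 0.05 we fail to reject H₀.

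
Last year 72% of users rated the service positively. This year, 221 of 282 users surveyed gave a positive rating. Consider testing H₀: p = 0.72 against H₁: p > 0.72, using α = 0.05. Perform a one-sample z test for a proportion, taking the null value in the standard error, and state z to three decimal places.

z = 2.382

p̂ = 221/282 = 0.78369.
Standard error under H₀: √(0.72×0.28/282) = 0.02674.
z = (0.78369 − 0.72)/0.02674 = 0.06369/0.02674 = 2.382.
p-value = P(Z > 2.382) ≈ 0.0086; since p < α = 0.05, reject H₀.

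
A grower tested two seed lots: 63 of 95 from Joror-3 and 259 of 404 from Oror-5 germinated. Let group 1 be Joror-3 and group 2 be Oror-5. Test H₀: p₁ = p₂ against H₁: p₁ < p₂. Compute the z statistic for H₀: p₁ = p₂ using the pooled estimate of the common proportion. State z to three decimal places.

z = 0.405

p̂₁ = 63/95 ≈ 0.66316, p̂₂ = 259/404 ≈ 0.64109.
Pooled p̂ = (63+259)/(95+404) = 322/499 = 0.64529.
SE = √(0.228891 × 0.0130016) = 0.05455.
z = (0.66316 − 0.64109)/0.05455 = 0.02207/0.05455 = 0.405.
p-value = P(Z < 0.405) ≈ 0.6571.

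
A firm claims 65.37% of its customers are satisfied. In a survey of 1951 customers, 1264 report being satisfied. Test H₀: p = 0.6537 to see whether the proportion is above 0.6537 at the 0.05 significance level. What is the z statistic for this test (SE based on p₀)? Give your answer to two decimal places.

p̂ = 1264/1951 = 0.6479.
SE = √(p₀(1−p₀)/n) = √(0.22638/1951) = 0.0108.
z = (0.6479 − 0.6537)/0.0108 = -0.0058/0.0108 = -0.54.
p-value = P(Z > -0.541) ≈ 0.7057, so at α = 0.05 we fail to reject H₀.

z = -0.54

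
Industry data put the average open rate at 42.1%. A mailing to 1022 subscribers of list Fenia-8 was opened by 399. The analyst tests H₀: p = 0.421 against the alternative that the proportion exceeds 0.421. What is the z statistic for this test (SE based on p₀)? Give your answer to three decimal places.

p̂ = 399/1022 = 0.39041.
Under H₀, SE = √(0.421·0.579/1022) = √(0.000238512) = 0.01544.
z = (0.39041 − 0.421)/0.01544 = -0.03059/0.01544 = -1.981.
p-value = P(Z > -1.981) ≈ 0.9762.

z = -1.981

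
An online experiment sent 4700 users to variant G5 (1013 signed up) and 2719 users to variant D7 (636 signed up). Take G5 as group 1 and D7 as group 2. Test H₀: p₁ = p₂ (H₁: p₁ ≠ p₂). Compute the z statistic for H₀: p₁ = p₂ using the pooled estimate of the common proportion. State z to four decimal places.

p̂₁ = 1013/4700 = 0.215532, p̂₂ = 636/2719 = 0.233910.
Pooled p̂ = (1013+636)/(4700+2719) = 1649/7419 = 0.222267.
SE = √(p̂(1−p̂)(1/n₁+1/n₂)) = √(0.222267·0.777733·0.000580548) = √(0.000100356) = 0.010018.
z = (0.215532 − 0.233910)/0.010018 = -0.018378/0.010018 = -1.8345.

z = -1.8345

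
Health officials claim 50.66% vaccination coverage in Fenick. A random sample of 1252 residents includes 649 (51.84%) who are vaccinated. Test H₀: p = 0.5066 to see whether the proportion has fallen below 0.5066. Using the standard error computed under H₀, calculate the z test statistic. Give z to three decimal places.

p̂ = 649/1252 ≈ 0.51837.
Standard error under H₀: √(0.5066×0.4934/1252) = 0.01413.
z = (0.51837 − 0.5066)/0.01413 = 0.01177/0.01413 = 0.833.

z = 0.833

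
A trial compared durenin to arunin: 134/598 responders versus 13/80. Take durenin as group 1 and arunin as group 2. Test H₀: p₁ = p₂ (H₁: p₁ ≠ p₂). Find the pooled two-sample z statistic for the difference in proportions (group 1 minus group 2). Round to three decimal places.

p̂₁ = 134/598 = 0.22408, p̂₂ = 13/80 = 0.16250.
Pooled p̂ = (134+13)/(598+80) = 147/678 = 0.21681.
SE = √(p̂(1−p̂)(1/n₁+1/n₂)) = √(0.21681·0.78319·0.0141722) = √(0.00240653) = 0.04906.
z = (0.22408 − 0.16250)/0.04906 = 0.06158/0.04906 = 1.255.
Two-sided p-value ≈ 2·Φ(−1.255) = 0.2094.

z = 1.255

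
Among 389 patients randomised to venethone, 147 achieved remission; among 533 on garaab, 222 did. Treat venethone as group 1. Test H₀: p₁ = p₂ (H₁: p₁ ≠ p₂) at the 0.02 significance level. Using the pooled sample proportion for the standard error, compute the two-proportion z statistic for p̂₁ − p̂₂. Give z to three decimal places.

z = -1.182

p̂₁ = 147/389 ≈ 0.37789, p̂₂ = 222/533 ≈ 0.41651.
Pooled p̂ = (147+222)/(389+533) = 369/922 = 0.40022.
SE = √(0.240043 × 0.00444687) = 0.03267.
z = (0.37789 − 0.41651)/0.03267 = -0.03862/0.03267 = -1.182.
p-value = 2·P(Z > 1.182) ≈ 0.2372; since p > α = 0.02, fail to reject H₀.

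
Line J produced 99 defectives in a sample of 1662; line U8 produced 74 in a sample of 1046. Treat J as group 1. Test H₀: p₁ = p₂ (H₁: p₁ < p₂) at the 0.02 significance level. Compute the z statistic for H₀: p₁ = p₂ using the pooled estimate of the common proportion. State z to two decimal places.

p̂₁ = 99/1662 = 0.05957, p̂₂ = 74/1046 = 0.07075.
Pooled p̂ = (99+74)/(1662+1046) = 173/2708 = 0.06388.
SE = √(0.0598035 × 0.00155771) = 0.00965.
z = (0.05957 − 0.07075)/0.00965 = -0.01118/0.00965 = -1.16.
p-value = P(Z < -1.158) ≈ 0.1234, so at α = 0.02 we fail to reject H₀.

z = -1.16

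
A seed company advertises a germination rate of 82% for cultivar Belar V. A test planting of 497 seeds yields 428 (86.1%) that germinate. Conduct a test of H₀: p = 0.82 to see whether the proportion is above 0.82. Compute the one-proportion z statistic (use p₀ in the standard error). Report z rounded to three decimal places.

p̂ = 428/497 ≈ 0.86117.
SE = √(p₀(1−p₀)/n) = √(0.1476/497) = 0.01723.
z = (0.86117 − 0.82)/0.01723 = 0.04117/0.01723 = 2.389.

z = 2.389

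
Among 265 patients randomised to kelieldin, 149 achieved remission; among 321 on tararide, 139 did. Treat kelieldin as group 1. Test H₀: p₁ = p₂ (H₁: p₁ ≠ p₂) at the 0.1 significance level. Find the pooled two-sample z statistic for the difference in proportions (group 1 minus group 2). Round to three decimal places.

p̂₁ = 149/265 = 0.56226, p̂₂ = 139/321 = 0.43302.
Pooled p̂ = (149+139)/(265+321) = 288/586 = 0.49147.
SE = √(p̂(1−p̂)(1/n₁+1/n₂)) = √(0.49147·0.50853·0.00688885) = √(0.00172171) = 0.04149.
z = (0.56226 − 0.43302)/0.04149 = 0.12924/0.04149 = 3.115.
p-value = 2·P(Z > 3.115) ≈ 0.0018. With α = 0.1, reject H₀.

z = 3.115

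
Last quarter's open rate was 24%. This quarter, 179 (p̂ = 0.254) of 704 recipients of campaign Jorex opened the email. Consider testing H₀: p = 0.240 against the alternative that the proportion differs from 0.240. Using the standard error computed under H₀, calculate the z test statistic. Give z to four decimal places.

p̂ = 179/704 ≈ 0.254261.
Standard error under H₀: √(0.24×0.76/704) = 0.016096.
z = (0.254261 − 0.24)/0.016096 = 0.014261/0.016096 = 0.8860.

z = 0.8860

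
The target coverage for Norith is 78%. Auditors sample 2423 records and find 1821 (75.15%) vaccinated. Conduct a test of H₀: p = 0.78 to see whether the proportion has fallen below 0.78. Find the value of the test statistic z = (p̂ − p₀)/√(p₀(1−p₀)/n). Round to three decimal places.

p̂ = 1821/2423 ≈ 0.751548.
SE = √(p₀(1−p₀)/n) = √(0.1716/2423) = 0.008416.
z = (0.751548 − 0.78)/0.008416 = -0.028452/0.008416 = -3.381.

z = -3.381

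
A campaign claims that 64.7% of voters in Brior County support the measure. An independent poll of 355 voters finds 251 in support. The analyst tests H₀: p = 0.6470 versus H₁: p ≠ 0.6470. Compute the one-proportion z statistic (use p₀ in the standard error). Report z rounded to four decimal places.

p̂ = 251/355 = 0.707042.
Standard error under H₀: √(0.647×0.353/355) = 0.025364.
z = (0.707042 − 0.647)/0.025364 = 0.060042/0.025364 = 2.3672.
p-value = 2·P(Z > 2.367) ≈ 0.0179.

z = 2.3672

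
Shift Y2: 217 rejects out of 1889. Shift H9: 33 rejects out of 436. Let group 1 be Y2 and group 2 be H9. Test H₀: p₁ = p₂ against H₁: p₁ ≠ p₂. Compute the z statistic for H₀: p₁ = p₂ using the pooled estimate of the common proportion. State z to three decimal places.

z = 2.381

p̂₁ = 217/1889 = 0.11488, p̂₂ = 33/436 = 0.07569.
Pooled p̂ = (217+33)/(1889+436) = 250/2325 = 0.10753.
SE = √(0.0959649 × 0.00282296) = 0.01646.
z = (0.11488 − 0.07569)/0.01646 = 0.03919/0.01646 = 2.381.
p-value = 2·P(Z > 2.381) ≈ 0.0173.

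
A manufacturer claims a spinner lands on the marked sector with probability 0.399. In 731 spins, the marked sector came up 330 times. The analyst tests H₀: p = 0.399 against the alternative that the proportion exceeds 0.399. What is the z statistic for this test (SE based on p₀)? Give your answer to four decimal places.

z = 2.8951

p̂ = 330/731 = 0.451436.
Under H₀, SE = √(0.399·0.601/731) = √(0.000328042) = 0.018112.
z = (0.451436 − 0.399)/0.018112 = 0.052436/0.018112 = 2.8951.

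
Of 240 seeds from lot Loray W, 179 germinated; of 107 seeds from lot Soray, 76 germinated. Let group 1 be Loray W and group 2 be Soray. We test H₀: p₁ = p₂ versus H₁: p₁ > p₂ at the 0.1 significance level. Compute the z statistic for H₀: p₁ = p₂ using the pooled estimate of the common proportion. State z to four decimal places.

z = 0.6929

p̂₁ = 179/240 = 0.745833, p̂₂ = 76/107 = 0.710280.
Pooled p̂ = (179+76)/(240+107) = 255/347 = 0.734870.
SE = √(0.194836 × 0.0135125) = 0.051310.
z = (0.745833 − 0.710280)/0.051310 = 0.035553/0.051310 = 0.6929.
p-value = P(Z > 0.693) ≈ 0.2442, so at α = 0.1 we fail to reject H₀.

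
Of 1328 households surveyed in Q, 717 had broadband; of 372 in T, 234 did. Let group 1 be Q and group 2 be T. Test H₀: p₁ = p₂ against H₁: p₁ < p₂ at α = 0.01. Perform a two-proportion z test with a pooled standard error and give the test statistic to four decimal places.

z = -3.0602

p̂₁ = 717/1328 ≈ 0.539910, p̂₂ = 234/372 ≈ 0.629032.
Pooled p̂ = (717+234)/(1328+372) = 951/1700 = 0.559412.
SE = √(0.24647 × 0.00344118) = 0.029123.
z = (0.539910 − 0.629032)/0.029123 = -0.089122/0.029123 = -3.0602.
p-value = P(Z < -3.060) ≈ 0.0011; since p < α = 0.01, reject H₀.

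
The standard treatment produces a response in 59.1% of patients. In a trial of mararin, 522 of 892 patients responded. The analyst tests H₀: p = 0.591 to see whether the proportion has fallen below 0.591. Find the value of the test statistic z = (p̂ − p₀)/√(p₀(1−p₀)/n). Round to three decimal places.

p̂ = 522/892 = 0.58520.
Standard error under H₀: √(0.591×0.409/892) = 0.01646.
z = (0.58520 − 0.591)/0.01646 = -0.00580/0.01646 = -0.352.
p-value = P(Z < -0.352) ≈ 0.3623.

z = -0.352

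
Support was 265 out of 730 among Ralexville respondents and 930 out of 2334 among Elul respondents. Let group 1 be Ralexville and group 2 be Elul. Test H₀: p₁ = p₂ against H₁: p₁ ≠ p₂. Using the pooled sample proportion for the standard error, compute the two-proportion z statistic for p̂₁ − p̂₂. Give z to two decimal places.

p̂₁ = 265/730 ≈ 0.3630, p̂₂ = 930/2334 ≈ 0.3985.
Pooled p̂ = (265+930)/(730+2334) = 1195/3064 = 0.3900.
SE = √(p̂(1−p̂)(1/n₁+1/n₂)) = √(0.3900·0.6100·0.00179831) = √(0.000427824) = 0.0207.
z = (0.3630 − 0.3985)/0.0207 = -0.0355/0.0207 = -1.71.
Two-sided p-value ≈ 2·Φ(−1.714) = 0.0866.

z = -1.71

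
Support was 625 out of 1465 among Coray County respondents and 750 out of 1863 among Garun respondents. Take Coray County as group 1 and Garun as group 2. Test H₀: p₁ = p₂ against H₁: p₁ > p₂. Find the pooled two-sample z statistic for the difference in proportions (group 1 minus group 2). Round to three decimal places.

p̂₁ = 625/1465 = 0.42662, p̂₂ = 750/1863 = 0.40258.
Pooled p̂ = (625+750)/(1465+1863) = 1375/3328 = 0.41316.
SE = √(0.242459 × 0.00121936) = 0.01719.
z = (0.42662 − 0.40258)/0.01719 = 0.02404/0.01719 = 1.398.

z = 1.398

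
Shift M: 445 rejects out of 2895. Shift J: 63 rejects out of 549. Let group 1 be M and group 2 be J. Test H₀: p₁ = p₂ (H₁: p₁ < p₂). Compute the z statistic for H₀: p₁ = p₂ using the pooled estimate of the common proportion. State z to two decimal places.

p̂₁ = 445/2895 = 0.1537, p̂₂ = 63/549 = 0.1148.
Pooled p̂ = (445+63)/(2895+549) = 508/3444 = 0.1475.
SE = √(0.125746 × 0.00216692) = 0.0165.
z = (0.1537 − 0.1148)/0.0165 = 0.0389/0.0165 = 2.36.

z = 2.36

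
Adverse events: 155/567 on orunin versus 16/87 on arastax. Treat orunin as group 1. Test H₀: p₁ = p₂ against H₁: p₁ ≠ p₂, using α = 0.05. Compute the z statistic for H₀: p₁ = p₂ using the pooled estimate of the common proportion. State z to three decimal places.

p̂₁ = 155/567 ≈ 0.27337, p̂₂ = 16/87 ≈ 0.18391.
Pooled p̂ = (155+16)/(567+87) = 171/654 = 0.26147.
SE = √(0.193102 × 0.0132579) = 0.05060.
z = (0.27337 − 0.18391)/0.05060 = 0.08946/0.05060 = 1.768.
Two-sided p-value ≈ 2·Φ(−1.768) = 0.0770; since p > α = 0.05, fail to reject H₀.

z = 1.768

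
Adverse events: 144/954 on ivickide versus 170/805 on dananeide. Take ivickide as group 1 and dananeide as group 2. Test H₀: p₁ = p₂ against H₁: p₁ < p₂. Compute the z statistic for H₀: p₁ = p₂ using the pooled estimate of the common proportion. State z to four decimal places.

p̂₁ = 144/954 ≈ 0.150943, p̂₂ = 170/805 ≈ 0.211180.
Pooled p̂ = (144+170)/(954+805) = 314/1759 = 0.178511.
SE = √(p̂(1−p̂)(1/n₁+1/n₂)) = √(0.178511·0.821489·0.00229045) = √(0.000335883) = 0.018327.
z = (0.150943 − 0.211180)/0.018327 = -0.060237/0.018327 = -3.2868.

z = -3.2868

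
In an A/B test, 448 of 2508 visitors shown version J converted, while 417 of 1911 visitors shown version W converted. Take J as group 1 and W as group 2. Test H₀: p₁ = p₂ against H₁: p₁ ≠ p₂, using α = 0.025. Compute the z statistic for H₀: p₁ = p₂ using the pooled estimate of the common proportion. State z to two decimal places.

z = -3.29

p̂₁ = 448/2508 = 0.178628, p̂₂ = 417/1911 = 0.218210.
Pooled p̂ = (448+417)/(2508+1911) = 865/4419 = 0.195746.
SE = √(p̂(1−p̂)(1/n₁+1/n₂)) = √(0.195746·0.804254·0.00092201) = √(0.000145151) = 0.012048.
z = (0.178628 − 0.218210)/0.012048 = -0.039582/0.012048 = -3.29.
Two-sided p-value ≈ 2·Φ(−3.285) = 0.0010. With α = 0.025, reject H₀.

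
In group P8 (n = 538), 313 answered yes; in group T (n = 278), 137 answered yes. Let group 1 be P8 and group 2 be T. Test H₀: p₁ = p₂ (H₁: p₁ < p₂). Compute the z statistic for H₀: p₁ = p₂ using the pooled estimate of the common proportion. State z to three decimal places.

p̂₁ = 313/538 = 0.58178, p̂₂ = 137/278 = 0.49281.
Pooled p̂ = (313+137)/(538+278) = 450/816 = 0.55147.
SE = √(0.247351 × 0.00545586) = 0.03674.
z = (0.58178 − 0.49281)/0.03674 = 0.08897/0.03674 = 2.422.
p-value = P(Z < 2.422) ≈ 0.9923.

z = 2.422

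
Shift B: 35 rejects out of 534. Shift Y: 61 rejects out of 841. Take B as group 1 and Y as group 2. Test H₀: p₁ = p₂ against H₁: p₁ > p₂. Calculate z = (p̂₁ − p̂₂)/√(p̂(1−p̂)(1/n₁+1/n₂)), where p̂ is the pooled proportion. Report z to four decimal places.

z = -0.4957

p̂₁ = 35/534 = 0.065543, p̂₂ = 61/841 = 0.072533.
Pooled p̂ = (35+61)/(534+841) = 96/1375 = 0.069818.
SE = √(0.0649436 × 0.00306172) = 0.014101.
z = (0.065543 − 0.072533)/0.014101 = -0.006990/0.014101 = -0.4957.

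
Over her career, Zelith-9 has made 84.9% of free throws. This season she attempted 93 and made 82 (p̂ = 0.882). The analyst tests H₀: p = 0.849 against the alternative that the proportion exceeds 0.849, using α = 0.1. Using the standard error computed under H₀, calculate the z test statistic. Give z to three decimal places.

z = 0.881

p̂ = 82/93 = 0.88172.
SE = √(p₀(1−p₀)/n) = √(0.1282/93) = 0.03713.
z = (0.88172 − 0.849)/0.03713 = 0.03272/0.03713 = 0.881.
p-value = P(Z > 0.881) ≈ 0.1891. With α = 0.1, fail to reject H₀.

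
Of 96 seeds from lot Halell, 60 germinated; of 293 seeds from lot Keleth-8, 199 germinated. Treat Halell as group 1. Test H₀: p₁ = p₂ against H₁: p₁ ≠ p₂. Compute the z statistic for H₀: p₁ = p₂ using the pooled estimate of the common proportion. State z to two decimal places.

p̂₁ = 60/96 = 0.6250, p̂₂ = 199/293 = 0.6792.
Pooled p̂ = (60+199)/(96+293) = 259/389 = 0.6658.
SE = √(0.222507 × 0.0138296) = 0.0555.
z = (0.6250 − 0.6792)/0.0555 = -0.0542/0.0555 = -0.98.
p-value = 2·P(Z > 0.977) ≈ 0.3287.

z = -0.98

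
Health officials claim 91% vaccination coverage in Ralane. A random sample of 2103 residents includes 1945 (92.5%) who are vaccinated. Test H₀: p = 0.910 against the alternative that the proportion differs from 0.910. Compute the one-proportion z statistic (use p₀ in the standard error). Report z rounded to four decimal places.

p̂ = 1945/2103 = 0.9248692.
Under H₀, SE = √(0.91·0.09/2103) = √(3.89444e-05) = 0.0062405.
z = (0.9248692 − 0.91)/0.0062405 = 0.0148692/0.0062405 = 2.3827.
Two-sided p-value ≈ 2·Φ(−2.383) = 0.0172.

z = 2.3827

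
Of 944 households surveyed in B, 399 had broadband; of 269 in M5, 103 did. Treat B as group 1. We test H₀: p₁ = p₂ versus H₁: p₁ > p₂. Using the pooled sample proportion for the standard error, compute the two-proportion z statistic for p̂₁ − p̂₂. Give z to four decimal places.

p̂₁ = 399/944 = 0.422669, p̂₂ = 103/269 = 0.382900.
Pooled p̂ = (399+103)/(944+269) = 502/1213 = 0.413850.
SE = √(p̂(1−p̂)(1/n₁+1/n₂)) = √(0.413850·0.586150·0.00477679) = √(0.00115875) = 0.034040.
z = (0.422669 − 0.382900)/0.034040 = 0.039769/0.034040 = 1.1683.

z = 1.1683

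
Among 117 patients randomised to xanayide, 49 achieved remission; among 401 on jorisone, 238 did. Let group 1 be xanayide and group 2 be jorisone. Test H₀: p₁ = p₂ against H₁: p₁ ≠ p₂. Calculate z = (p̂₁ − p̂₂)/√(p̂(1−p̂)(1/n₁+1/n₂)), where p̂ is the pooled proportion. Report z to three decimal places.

p̂₁ = 49/117 = 0.41880, p̂₂ = 238/401 = 0.59352.
Pooled p̂ = (49+238)/(117+401) = 287/518 = 0.55405.
SE = √(p̂(1−p̂)(1/n₁+1/n₂)) = √(0.55405·0.44595·0.0110408) = √(0.00272793) = 0.05223.
z = (0.41880 − 0.59352)/0.05223 = -0.17472/0.05223 = -3.345.
Two-sided p-value ≈ 2·Φ(−3.345) = 0.0008.

z = -3.345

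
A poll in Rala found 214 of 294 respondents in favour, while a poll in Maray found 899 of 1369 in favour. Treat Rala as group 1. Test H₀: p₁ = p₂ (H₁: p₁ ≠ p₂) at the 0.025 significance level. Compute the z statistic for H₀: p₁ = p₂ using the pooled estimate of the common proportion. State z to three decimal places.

z = 2.355

p̂₁ = 214/294 ≈ 0.72789, p̂₂ = 899/1369 ≈ 0.65668.
Pooled p̂ = (214+899)/(294+1369) = 1113/1663 = 0.66927.
SE = √(p̂(1−p̂)(1/n₁+1/n₂)) = √(0.66927·0.33073·0.00413182) = √(0.000914566) = 0.03024.
z = (0.72789 − 0.65668)/0.03024 = 0.07121/0.03024 = 2.355.
Two-sided p-value ≈ 2·Φ(−2.355) = 0.0185; since p < α = 0.025, reject H₀.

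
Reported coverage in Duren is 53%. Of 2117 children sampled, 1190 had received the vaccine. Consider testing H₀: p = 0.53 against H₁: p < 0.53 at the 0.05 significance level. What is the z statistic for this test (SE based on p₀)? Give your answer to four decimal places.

p̂ = 1190/2117 = 0.5621162.
Under H₀, SE = √(0.53·0.47/2117) = √(0.000117667) = 0.0108474.
z = (0.5621162 − 0.53)/0.0108474 = 0.0321162/0.0108474 = 2.9607.
p-value = P(Z < 2.961) ≈ 0.9985. With α = 0.05, fail to reject H₀.

z = 2.9607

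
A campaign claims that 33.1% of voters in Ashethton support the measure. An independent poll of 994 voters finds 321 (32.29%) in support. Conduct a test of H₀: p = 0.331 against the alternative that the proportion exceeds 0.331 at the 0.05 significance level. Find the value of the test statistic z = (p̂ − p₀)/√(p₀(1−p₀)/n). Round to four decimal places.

p̂ = 321/994 ≈ 0.3229376.
Standard error under H₀: √(0.331×0.669/994) = 0.0149257.
z = (0.3229376 − 0.331)/0.0149257 = -0.0080624/0.0149257 = -0.5402.
p-value = P(Z > -0.540) ≈ 0.7055. With α = 0.05, fail to reject H₀.

z = -0.5402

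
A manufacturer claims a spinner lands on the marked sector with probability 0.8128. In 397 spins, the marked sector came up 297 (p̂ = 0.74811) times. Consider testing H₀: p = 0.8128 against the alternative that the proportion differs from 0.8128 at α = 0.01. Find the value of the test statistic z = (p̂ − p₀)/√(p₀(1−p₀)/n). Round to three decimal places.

p̂ = 297/397 ≈ 0.74811.
Under H₀, SE = √(0.8128·0.1872/397) = √(0.000383265) = 0.01958.
z = (0.74811 − 0.8128)/0.01958 = -0.06469/0.01958 = -3.304.
Two-sided p-value ≈ 2·Φ(−3.304) = 0.0010. With α = 0.01, reject H₀.

z = -3.304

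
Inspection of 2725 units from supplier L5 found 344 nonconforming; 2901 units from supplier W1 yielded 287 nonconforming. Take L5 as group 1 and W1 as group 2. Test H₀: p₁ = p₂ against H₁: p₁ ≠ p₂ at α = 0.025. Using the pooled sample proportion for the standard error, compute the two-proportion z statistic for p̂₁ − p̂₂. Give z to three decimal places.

z = 3.244

p̂₁ = 344/2725 ≈ 0.126239, p̂₂ = 287/2901 ≈ 0.098931.
Pooled p̂ = (344+287)/(2725+2901) = 631/5626 = 0.112158.
SE = √(p̂(1−p̂)(1/n₁+1/n₂)) = √(0.112158·0.887842·0.000711681) = √(7.08681e-05) = 0.008418.
z = (0.126239 − 0.098931)/0.008418 = 0.027308/0.008418 = 3.244.
Two-sided p-value ≈ 2·Φ(−3.244) = 0.0012. With α = 0.025, reject H₀.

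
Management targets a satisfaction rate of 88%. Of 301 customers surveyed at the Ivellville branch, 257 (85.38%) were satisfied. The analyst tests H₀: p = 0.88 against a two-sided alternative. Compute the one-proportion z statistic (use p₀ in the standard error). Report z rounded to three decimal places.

z = -1.398

p̂ = 257/301 ≈ 0.85382.
Under H₀, SE = √(0.88·0.12/301) = √(0.000350831) = 0.01873.
z = (0.85382 − 0.88)/0.01873 = -0.02618/0.01873 = -1.398.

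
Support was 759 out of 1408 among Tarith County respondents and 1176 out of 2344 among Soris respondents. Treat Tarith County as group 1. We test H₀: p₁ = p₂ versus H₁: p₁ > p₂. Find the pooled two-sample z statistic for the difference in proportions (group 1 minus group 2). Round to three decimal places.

p̂₁ = 759/1408 ≈ 0.53906, p̂₂ = 1176/2344 ≈ 0.50171.
Pooled p̂ = (759+1176)/(1408+2344) = 1935/3752 = 0.51572.
SE = √(p̂(1−p̂)(1/n₁+1/n₂)) = √(0.51572·0.48428·0.00113685) = √(0.000283931) = 0.01685.
z = (0.53906 − 0.50171)/0.01685 = 0.03735/0.01685 = 2.217.

z = 2.217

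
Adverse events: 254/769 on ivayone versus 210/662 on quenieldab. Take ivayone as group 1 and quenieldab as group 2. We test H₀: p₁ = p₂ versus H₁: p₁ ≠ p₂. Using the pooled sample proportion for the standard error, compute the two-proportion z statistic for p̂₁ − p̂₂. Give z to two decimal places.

z = 0.53

p̂₁ = 254/769 = 0.3303, p̂₂ = 210/662 = 0.3172.
Pooled p̂ = (254+210)/(769+662) = 464/1431 = 0.3242.
SE = √(p̂(1−p̂)(1/n₁+1/n₂)) = √(0.3242·0.6758·0.00281096) = √(0.000615915) = 0.0248.
z = (0.3303 − 0.3172)/0.0248 = 0.0131/0.0248 = 0.53.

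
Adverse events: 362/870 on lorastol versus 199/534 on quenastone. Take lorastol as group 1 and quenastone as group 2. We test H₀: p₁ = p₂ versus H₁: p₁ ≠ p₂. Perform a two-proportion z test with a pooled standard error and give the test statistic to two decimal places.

p̂₁ = 362/870 = 0.4161, p̂₂ = 199/534 = 0.3727.
Pooled p̂ = (362+199)/(870+534) = 561/1404 = 0.3996.
SE = √(p̂(1−p̂)(1/n₁+1/n₂)) = √(0.3996·0.6004·0.00302208) = √(0.000725041) = 0.0269.
z = (0.4161 − 0.3727)/0.0269 = 0.0434/0.0269 = 1.61.

z = 1.61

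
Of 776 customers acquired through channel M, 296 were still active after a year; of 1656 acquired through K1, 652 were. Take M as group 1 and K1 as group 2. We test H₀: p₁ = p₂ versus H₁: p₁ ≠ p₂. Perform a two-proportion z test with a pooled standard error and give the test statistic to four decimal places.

z = -0.5786

p̂₁ = 296/776 = 0.381443, p̂₂ = 652/1656 = 0.393720.
Pooled p̂ = (296+652)/(776+1656) = 948/2432 = 0.389803.
SE = √(0.237857 × 0.00189252) = 0.021217.
z = (0.381443 − 0.393720)/0.021217 = -0.012277/0.021217 = -0.5786.
Two-sided p-value ≈ 2·Φ(−0.579) = 0.5628.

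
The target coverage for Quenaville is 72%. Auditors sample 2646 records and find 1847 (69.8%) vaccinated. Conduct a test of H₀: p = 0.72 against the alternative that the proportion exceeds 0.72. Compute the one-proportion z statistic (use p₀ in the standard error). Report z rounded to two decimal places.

p̂ = 1847/2646 = 0.69803.
Standard error under H₀: √(0.72×0.28/2646) = 0.00873.
z = (0.69803 − 0.72)/0.00873 = -0.02197/0.00873 = -2.52.

z = -2.52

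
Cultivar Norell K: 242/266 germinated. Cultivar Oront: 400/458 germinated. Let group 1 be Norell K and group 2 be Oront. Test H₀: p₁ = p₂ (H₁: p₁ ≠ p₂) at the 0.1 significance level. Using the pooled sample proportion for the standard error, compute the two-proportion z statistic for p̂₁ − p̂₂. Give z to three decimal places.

z = 1.490

p̂₁ = 242/266 ≈ 0.90977, p̂₂ = 400/458 ≈ 0.87336.
Pooled p̂ = (242+400)/(266+458) = 642/724 = 0.88674.
SE = √(0.100432 × 0.0059428) = 0.02443.
z = (0.90977 − 0.87336)/0.02443 = 0.03641/0.02443 = 1.490.
p-value = 2·P(Z > 1.490) ≈ 0.1361. With α = 0.1, fail to reject H₀.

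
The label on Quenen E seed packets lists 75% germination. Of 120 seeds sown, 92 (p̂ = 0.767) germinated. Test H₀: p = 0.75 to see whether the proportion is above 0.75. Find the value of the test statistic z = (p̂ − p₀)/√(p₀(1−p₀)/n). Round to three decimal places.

p̂ = 92/120 = 0.76667.
SE = √(p₀(1−p₀)/n) = √(0.1875/120) = 0.03953.
z = (0.76667 − 0.75)/0.03953 = 0.01667/0.03953 = 0.422.

z = 0.422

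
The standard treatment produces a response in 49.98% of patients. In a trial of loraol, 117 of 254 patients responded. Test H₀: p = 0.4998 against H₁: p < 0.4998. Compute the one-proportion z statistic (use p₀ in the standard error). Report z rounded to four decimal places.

p̂ = 117/254 = 0.460630.
Under H₀, SE = √(0.4998·0.5002/254) = √(0.000984252) = 0.031373.
z = (0.460630 − 0.4998)/0.031373 = -0.039170/0.031373 = -1.2485.

z = -1.2485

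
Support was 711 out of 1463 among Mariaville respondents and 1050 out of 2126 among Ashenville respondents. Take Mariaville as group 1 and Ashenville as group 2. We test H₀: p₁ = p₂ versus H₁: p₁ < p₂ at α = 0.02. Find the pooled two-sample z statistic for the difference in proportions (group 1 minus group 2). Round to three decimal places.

p̂₁ = 711/1463 ≈ 0.48599, p̂₂ = 1050/2126 ≈ 0.49389.
Pooled p̂ = (711+1050)/(1463+2126) = 1761/3589 = 0.49067.
SE = √(p̂(1−p̂)(1/n₁+1/n₂)) = √(0.49067·0.50933·0.00115389) = √(0.000288373) = 0.01698.
z = (0.48599 − 0.49389)/0.01698 = -0.00790/0.01698 = -0.465.
p-value = P(Z < -0.465) ≈ 0.3209, so at α = 0.02 we fail to reject H₀.

z = -0.465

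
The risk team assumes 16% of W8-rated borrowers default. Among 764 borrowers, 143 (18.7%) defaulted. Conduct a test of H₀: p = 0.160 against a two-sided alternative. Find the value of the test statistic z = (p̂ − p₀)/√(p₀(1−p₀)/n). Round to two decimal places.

p̂ = 143/764 = 0.1872.
Under H₀, SE = √(0.16·0.84/764) = √(0.000175916) = 0.0133.
z = (0.1872 − 0.16)/0.0133 = 0.0272/0.0133 = 2.05.

z = 2.05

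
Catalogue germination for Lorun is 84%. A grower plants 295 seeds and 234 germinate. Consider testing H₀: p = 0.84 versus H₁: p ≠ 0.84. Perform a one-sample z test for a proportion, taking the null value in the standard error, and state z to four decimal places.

p̂ = 234/295 = 0.793220.
SE = √(p₀(1−p₀)/n) = √(0.1344/295) = 0.021345.
z = (0.793220 − 0.84)/0.021345 = -0.046780/0.021345 = -2.1916.
p-value = 2·P(Z > 2.192) ≈ 0.0284.

z = -2.1916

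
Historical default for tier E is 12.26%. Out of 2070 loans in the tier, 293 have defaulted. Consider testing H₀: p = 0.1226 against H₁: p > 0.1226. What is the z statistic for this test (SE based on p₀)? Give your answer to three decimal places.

p̂ = 293/2070 ≈ 0.14155.
SE = √(p₀(1−p₀)/n) = √(0.10757/2070) = 0.00721.
z = (0.14155 − 0.1226)/0.00721 = 0.01895/0.00721 = 2.628.

z = 2.628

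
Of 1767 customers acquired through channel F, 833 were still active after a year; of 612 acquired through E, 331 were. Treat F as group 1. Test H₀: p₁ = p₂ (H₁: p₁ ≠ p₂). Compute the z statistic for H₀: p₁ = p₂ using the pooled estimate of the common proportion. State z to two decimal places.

p̂₁ = 833/1767 = 0.47142, p̂₂ = 331/612 = 0.54085.
Pooled p̂ = (833+331)/(1767+612) = 1164/2379 = 0.48928.
SE = √(p̂(1−p̂)(1/n₁+1/n₂)) = √(0.48928·0.51072·0.00219992) = √(0.000549727) = 0.02345.
z = (0.47142 − 0.54085)/0.02345 = -0.06943/0.02345 = -2.96.
Two-sided p-value ≈ 2·Φ(−2.961) = 0.0031.

z = -2.96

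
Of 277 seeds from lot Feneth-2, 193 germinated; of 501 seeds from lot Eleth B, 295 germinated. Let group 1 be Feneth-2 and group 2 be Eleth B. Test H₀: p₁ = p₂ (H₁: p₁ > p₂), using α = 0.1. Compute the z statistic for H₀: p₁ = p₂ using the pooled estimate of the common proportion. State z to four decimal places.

z = 2.9811

p̂₁ = 193/277 ≈ 0.696751, p̂₂ = 295/501 ≈ 0.588822.
Pooled p̂ = (193+295)/(277+501) = 488/778 = 0.627249.
SE = √(0.233808 × 0.00560612) = 0.036204.
z = (0.696751 − 0.588822)/0.036204 = 0.107929/0.036204 = 2.9811.
p-value = P(Z > 2.981) ≈ 0.0014, so at α = 0.1 we reject H₀.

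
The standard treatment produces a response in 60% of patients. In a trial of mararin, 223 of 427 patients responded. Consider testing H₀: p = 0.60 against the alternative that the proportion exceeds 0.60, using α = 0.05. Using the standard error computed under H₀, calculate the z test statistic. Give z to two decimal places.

z = -3.28

p̂ = 223/427 ≈ 0.5222.
SE = √(p₀(1−p₀)/n) = √(0.24/427) = 0.0237.
z = (0.5222 − 0.6)/0.0237 = -0.0778/0.0237 = -3.28.
p-value = P(Z > -3.280) ≈ 0.9995, so at α = 0.05 we fail to reject H₀.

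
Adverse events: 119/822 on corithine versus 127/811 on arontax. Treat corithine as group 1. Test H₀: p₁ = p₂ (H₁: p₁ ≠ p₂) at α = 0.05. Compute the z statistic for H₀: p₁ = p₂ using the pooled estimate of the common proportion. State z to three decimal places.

z = -0.668

p̂₁ = 119/822 ≈ 0.14477, p̂₂ = 127/811 ≈ 0.15660.
Pooled p̂ = (119+127)/(822+811) = 246/1633 = 0.15064.
SE = √(0.12795 × 0.00244959) = 0.01770.
z = (0.14477 − 0.15660)/0.01770 = -0.01183/0.01770 = -0.668.
Two-sided p-value ≈ 2·Φ(−0.668) = 0.5041; since p > α = 0.05, fail to reject H₀.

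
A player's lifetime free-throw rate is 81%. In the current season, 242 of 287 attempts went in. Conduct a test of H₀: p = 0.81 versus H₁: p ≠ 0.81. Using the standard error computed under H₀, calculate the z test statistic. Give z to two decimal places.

p̂ = 242/287 = 0.8432.
SE = √(p₀(1−p₀)/n) = √(0.1539/287) = 0.0232.
z = (0.8432 − 0.81)/0.0232 = 0.0332/0.0232 = 1.43.
p-value = 2·P(Z > 1.434) ≈ 0.1516.

z = 1.43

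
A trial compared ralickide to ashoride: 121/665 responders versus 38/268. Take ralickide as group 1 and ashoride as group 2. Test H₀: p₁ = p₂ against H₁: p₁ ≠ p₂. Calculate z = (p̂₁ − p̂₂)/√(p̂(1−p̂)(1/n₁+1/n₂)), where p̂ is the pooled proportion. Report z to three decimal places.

z = 1.476

p̂₁ = 121/665 = 0.18195, p̂₂ = 38/268 = 0.14179.
Pooled p̂ = (121+38)/(665+268) = 159/933 = 0.17042.
SE = √(0.141376 × 0.0052351) = 0.02721.
z = (0.18195 − 0.14179)/0.02721 = 0.04016/0.02721 = 1.476.
p-value = 2·P(Z > 1.476) ≈ 0.1399.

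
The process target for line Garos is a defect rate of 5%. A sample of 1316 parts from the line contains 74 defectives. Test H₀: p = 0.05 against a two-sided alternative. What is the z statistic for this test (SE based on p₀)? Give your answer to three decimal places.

z = 1.037

p̂ = 74/1316 ≈ 0.05623.
Standard error under H₀: √(0.05×0.95/1316) = 0.00601.
z = (0.05623 − 0.05)/0.00601 = 0.00623/0.00601 = 1.037.
Two-sided p-value ≈ 2·Φ(−1.037) = 0.2997.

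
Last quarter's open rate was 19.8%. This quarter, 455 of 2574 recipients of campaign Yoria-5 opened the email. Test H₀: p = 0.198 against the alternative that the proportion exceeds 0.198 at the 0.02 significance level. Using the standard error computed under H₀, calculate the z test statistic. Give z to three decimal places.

p̂ = 455/2574 = 0.176768.
SE = √(p₀(1−p₀)/n) = √(0.1588/2574) = 0.007854.
z = (0.176768 − 0.198)/0.007854 = -0.021232/0.007854 = -2.703.
p-value = P(Z > -2.703) ≈ 0.9966, so at α = 0.02 we fail to reject H₀.

z = -2.703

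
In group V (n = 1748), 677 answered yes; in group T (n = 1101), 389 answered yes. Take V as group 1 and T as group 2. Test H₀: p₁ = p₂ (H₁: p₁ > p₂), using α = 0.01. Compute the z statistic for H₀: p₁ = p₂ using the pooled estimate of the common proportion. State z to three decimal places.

z = 1.825

p̂₁ = 677/1748 = 0.38730, p̂₂ = 389/1101 = 0.35332.
Pooled p̂ = (677+389)/(1748+1101) = 1066/2849 = 0.37417.
SE = √(0.234166 × 0.00148035) = 0.01862.
z = (0.38730 − 0.35332)/0.01862 = 0.03398/0.01862 = 1.825.
p-value = P(Z > 1.825) ≈ 0.0340. With α = 0.01, fail to reject H₀.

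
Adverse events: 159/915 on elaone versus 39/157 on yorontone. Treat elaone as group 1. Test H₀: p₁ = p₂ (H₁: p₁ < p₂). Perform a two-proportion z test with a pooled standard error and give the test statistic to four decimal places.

p̂₁ = 159/915 = 0.173770, p̂₂ = 39/157 = 0.248408.
Pooled p̂ = (159+39)/(915+157) = 198/1072 = 0.184701.
SE = √(p̂(1−p̂)(1/n₁+1/n₂)) = √(0.184701·0.815299·0.00746232) = √(0.00112373) = 0.033522.
z = (0.173770 − 0.248408)/0.033522 = -0.074638/0.033522 = -2.2265.
p-value = P(Z < -2.227) ≈ 0.0130.

z = -2.2265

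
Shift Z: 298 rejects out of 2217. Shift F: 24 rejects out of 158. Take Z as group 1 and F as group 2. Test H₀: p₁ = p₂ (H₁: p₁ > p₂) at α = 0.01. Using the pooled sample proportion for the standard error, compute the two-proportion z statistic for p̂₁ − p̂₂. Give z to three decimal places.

p̂₁ = 298/2217 = 0.13442, p̂₂ = 24/158 = 0.15190.
Pooled p̂ = (298+24)/(2217+158) = 322/2375 = 0.13558.
SE = √(0.117197 × 0.00678017) = 0.02819.
z = (0.13442 − 0.15190)/0.02819 = -0.01748/0.02819 = -0.620.
p-value = P(Z > -0.620) ≈ 0.7324. With α = 0.01, fail to reject H₀.

z = -0.620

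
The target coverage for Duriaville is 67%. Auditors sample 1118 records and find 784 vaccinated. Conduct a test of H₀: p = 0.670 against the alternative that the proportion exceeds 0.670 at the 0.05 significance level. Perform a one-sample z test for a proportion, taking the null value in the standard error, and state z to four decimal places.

z = 2.2223

p̂ = 784/1118 = 0.701252.
SE = √(p₀(1−p₀)/n) = √(0.2211/1118) = 0.014063.
z = (0.701252 − 0.67)/0.014063 = 0.031252/0.014063 = 2.2223.
p-value = P(Z > 2.222) ≈ 0.0131. With α = 0.05, reject H₀.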